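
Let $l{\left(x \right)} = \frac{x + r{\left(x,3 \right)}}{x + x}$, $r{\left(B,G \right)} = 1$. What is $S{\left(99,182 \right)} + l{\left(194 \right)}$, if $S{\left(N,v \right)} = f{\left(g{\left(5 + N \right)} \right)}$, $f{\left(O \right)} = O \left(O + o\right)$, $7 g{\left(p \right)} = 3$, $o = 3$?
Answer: $\frac{37491}{19012} \approx 1.972$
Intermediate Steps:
$l{\left(x \right)} = \frac{1 + x}{2 x}$ ($l{\left(x \right)} = \frac{x + 1}{x + x} = \frac{1 + x}{2 x}$)
$g{\left(p \right)} = \frac{3}{7}$ ($g{\left(p \right)} = \frac{1}{7} \cdot 3 = \frac{3}{7}$)
$f{\left(O \right)} = O \left(3 + O\right)$ ($f{\left(O \right)} = O \left(O + 3\right) = O \left(3 + O\right)$)
$S{\left(N,v \right)} = \frac{72}{49}$ ($S{\left(N,v \right)} = \frac{3 \left(3 + \frac{3}{7}\right)}{7} = \frac{3}{7} \cdot \frac{24}{7} = \frac{72}{49}$)
$S{\left(99,182 \right)} + l{\left(194 \right)} = \frac{72}{49} + \frac{1 + 194}{2 \cdot 194} = \frac{72}{49} + \frac{1}{2} \cdot \frac{1}{194} \cdot 195 = \frac{72}{49} + \frac{195}{388} = \frac{37491}{19012}$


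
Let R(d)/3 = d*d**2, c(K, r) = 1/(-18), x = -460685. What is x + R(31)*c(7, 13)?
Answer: -2793901/6 ≈ -4.6565e+5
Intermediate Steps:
c(K, r) = -1/18
R(d) = 3*d**3 (R(d) = 3*(d*d**2) = 3*d**3)
x + R(31)*c(7, 13) = -460685 + (3*31**3)*(-1/18) = -460685 + (3*29791)*(-1/18) = -460685 + 89373*(-1/18) = -460685 - 29791/6 = -2793901/6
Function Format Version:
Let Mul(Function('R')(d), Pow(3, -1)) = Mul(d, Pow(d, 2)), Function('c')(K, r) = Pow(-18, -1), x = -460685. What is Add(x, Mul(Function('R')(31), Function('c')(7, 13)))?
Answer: Rational(-2793901, 6) ≈ -4.6565e+5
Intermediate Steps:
Function('c')(K, r) = Rational(-1, 18)
Function('R')(d) = Mul(3, Pow(d, 3)) (Function('R')(d) = Mul(3, Mul(d, Pow(d, 2))) = Mul(3, Pow(d, 3)))
Add(x, Mul(Function('R')(31), Function('c')(7, 13))) = Add(-460685, Mul(Mul(3, Pow(31, 3)), Rational(-1, 18))) = Add(-460685, Mul(Mul(3, 29791), Rational(-1, 18))) = Add(-460685, Mul(89373, Rational(-1, 18))) = Add(-460685, Rational(-29791, 6)) = Rational(-2793901, 6)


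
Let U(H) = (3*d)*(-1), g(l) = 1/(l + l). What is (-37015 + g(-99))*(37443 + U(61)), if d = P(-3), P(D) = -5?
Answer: -15251588651/11 ≈ -1.3865e+9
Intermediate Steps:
d = -5
g(l) = 1/(2*l)
U(H) = 15 (U(H) = (3*(-5))*(-1) = -15*(-1) = 15)
(-37015 + g(-99))*(37443 + U(61)) = (-37015 + (1/2)/(-99))*(37443 + 15) = (-37015 + (1/2)*(-1/99))*37458 = (-37015 - 1/198)*37458 = -7328971/198*37458 = -15251588651/11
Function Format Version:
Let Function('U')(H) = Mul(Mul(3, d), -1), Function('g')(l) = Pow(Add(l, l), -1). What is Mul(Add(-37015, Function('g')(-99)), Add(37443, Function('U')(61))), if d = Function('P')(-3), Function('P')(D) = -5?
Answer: Rational(-15251588651, 11) ≈ -1.3865e+9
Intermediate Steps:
d = -5
Function('g')(l) = Mul(Rational(1, 2), Pow(l, -1)) (Function('g')(l) = Pow(Mul(2, l), -1) = Mul(Rational(1, 2), Pow(l, -1)))
Function('U')(H) = 15 (Function('U')(H) = Mul(Mul(3, -5), -1) = Mul(-15, -1) = 15)
Mul(Add(-37015, Function('g')(-99)), Add(37443, Function('U')(61))) = Mul(Add(-37015, Mul(Rational(1, 2), Pow(-99, -1))), Add(37443, 15)) = Mul(Add(-37015, Mul(Rational(1, 2), Rational(-1, 99))), 37458) = Mul(Add(-37015, Rational(-1, 198)), 37458) = Mul(Rational(-7328971, 198), 37458) = Rational(-15251588651, 11)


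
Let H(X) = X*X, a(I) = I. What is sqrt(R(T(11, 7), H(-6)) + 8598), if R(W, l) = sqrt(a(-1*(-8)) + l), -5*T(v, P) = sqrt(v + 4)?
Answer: sqrt(8598 + 2*sqrt(11)) ≈ 92.761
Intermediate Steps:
T(v, P) = -sqrt(4 + v)/5 (T(v, P) = -sqrt(v + 4)/5 = -sqrt(4 + v)/5)
H(X) = X**2
R(W, l) = sqrt(8 + l) (R(W, l) = sqrt(-1*(-8) + l) = sqrt(8 + l))
sqrt(R(T(11, 7), H(-6)) + 8598) = sqrt(sqrt(8 + (-6)**2) + 8598) = sqrt(sqrt(8 + 36) + 8598) = sqrt(sqrt(44) + 8598) = sqrt(2*sqrt(11) + 8598) = sqrt(8598 + 2*sqrt(11))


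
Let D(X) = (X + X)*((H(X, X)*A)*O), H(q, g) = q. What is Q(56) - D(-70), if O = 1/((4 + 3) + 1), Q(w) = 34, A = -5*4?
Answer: 24534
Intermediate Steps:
A = -20
O = ⅛ (O = 1/(7 + 1) = 1/8 = ⅛ ≈ 0.12500)
D(X) = -5*X² (D(X) = (X + X)*((X*(-20))*(⅛)) = (2*X)*(-20*X*(⅛)) = (2*X)*(-5*X/2) = -5*X²)
Q(56) - D(-70) = 34 - (-5)*(-70)² = 34 - (-5)*4900 = 34 - 1*(-24500) = 34 + 24500 = 24534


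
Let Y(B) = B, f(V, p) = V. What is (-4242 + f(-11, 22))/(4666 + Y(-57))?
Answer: -4253/4609 ≈ -0.92276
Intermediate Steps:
(-4242 + f(-11, 22))/(4666 + Y(-57)) = (-4242 - 11)/(4666 - 57) = -4253/4609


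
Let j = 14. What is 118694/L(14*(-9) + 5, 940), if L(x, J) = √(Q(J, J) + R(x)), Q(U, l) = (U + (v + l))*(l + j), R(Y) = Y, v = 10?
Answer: 118694*√1802939/1802939 ≈ 88.397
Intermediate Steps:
Q(U, l) = (14 + l)*(10 + U + l) (Q(U, l) = (U + (10 + l))*(l + 14) = (10 + U + l)*(14 + l) = (14 + l)*(10 + U + l))
L(x, J) = √(140 + x + 2*J² + 38*J) (L(x, J) = √((140 + J² + 14*J + 24*J + J*J) + x) = √((140 + J² + 14*J + 24*J + J²) + x) = √((140 + 2*J² + 38*J) + x) = √(140 + x + 2*J² + 38*J))
118694/L(14*(-9) + 5, 940) = 118694/(√(140 + (14*(-9) + 5) + 2*940² + 38*940)) = 118694/(√(140 + (-126 + 5) + 2*883600 + 35720)) = 118694/(√(140 - 121 + 1767200 + 35720)) = 118694/(√1802939) = 118694*(√1802939/1802939) = 118694*√1802939/1802939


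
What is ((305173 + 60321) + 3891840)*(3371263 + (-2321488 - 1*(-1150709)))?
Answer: 9368195349656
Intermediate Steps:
((305173 + 60321) + 3891840)*(3371263 + (-2321488 - 1*(-1150709))) = (365494 + 3891840)*(3371263 + (-2321488 + 1150709)) = 4257334*(3371263 - 1170779) = 4257334*2200484 = 9368195349656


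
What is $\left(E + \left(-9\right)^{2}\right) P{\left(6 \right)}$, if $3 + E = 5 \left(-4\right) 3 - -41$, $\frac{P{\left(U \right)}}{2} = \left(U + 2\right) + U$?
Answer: $1652$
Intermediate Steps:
$P{\left(U \right)} = 4 + 4 U$ ($P{\left(U \right)} = 2 \left(\left(U + 2\right) + U\right) = 2 \left(\left(2 + U\right) + U\right) = 2 \left(2 + 2 U\right) = 4 + 4 U$)
$E = -22$ ($E = -3 + \left(5 \left(-4\right) 3 - -41\right) = -3 + \left(\left(-20\right) 3 + 41\right) = -3 + \left(-60 + 41\right) = -3 - 19 = -22$)
$\left(E + \left(-9\right)^{2}\right) P{\left(6 \right)} = \left(-22 + \left(-9\right)^{2}\right) \left(4 + 4 \cdot 6\right) = \left(-22 + 81\right) \left(4 + 24\right) = 59 \cdot 28 = 1652$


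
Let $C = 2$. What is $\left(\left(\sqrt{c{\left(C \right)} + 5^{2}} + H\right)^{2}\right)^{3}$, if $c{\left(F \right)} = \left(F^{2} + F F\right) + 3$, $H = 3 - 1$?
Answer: $262144$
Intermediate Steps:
$H = 2$ ($H = 3 - 1 = 2$)
$c{\left(F \right)} = 3 + 2 F^{2}$ ($c{\left(F \right)} = \left(F^{2} + F^{2}\right) + 3 = 2 F^{2} + 3 = 3 + 2 F^{2}$)
$\left(\left(\sqrt{c{\left(C \right)} + 5^{2}} + H\right)^{2}\right)^{3} = \left(\left(\sqrt{\left(3 + 2 \cdot 2^{2}\right) + 5^{2}} + 2\right)^{2}\right)^{3} = \left(\left(\sqrt{\left(3 + 2 \cdot 4\right) + 25} + 2\right)^{2}\right)^{3} = \left(\left(\sqrt{\left(3 + 8\right) + 25} + 2\right)^{2}\right)^{3} = \left(\left(\sqrt{11 + 25} + 2\right)^{2}\right)^{3} = \left(\left(\sqrt{36} + 2\right)^{2}\right)^{3} = \left(\left(6 + 2\right)^{2}\right)^{3} = \left(8^{2}\right)^{3} = 64^{3} = 262144$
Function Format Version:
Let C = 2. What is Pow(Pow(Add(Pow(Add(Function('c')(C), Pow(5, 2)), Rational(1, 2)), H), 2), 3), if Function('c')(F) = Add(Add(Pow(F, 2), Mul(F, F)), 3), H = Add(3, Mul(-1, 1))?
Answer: 262144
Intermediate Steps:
H = 2 (H = Add(3, -1) = 2)
Function('c')(F) = Add(3, Mul(2, Pow(F, 2))) (Function('c')(F) = Add(Add(Pow(F, 2), Pow(F, 2)), 3) = Add(Mul(2, Pow(F, 2)), 3) = Add(3, Mul(2, Pow(F, 2))))
Pow(Pow(Add(Pow(Add(Function('c')(C), Pow(5, 2)), Rational(1, 2)), H), 2), 3) = Pow(Pow(Add(Pow(Add(Add(3, Mul(2, Pow(2, 2))), Pow(5, 2)), Rational(1, 2)), 2), 2), 3) = Pow(Pow(Add(Pow(Add(Add(3, Mul(2, 4)), 25), Rational(1, 2)), 2), 2), 3) = Pow(Pow(Add(Pow(Add(Add(3, 8), 25), Rational(1, 2)), 2), 2), 3) = Pow(Pow(Add(Pow(Add(11, 25), Rational(1, 2)), 2), 2), 3) = Pow(Pow(Add(Pow(36, Rational(1, 2)), 2), 2), 3) = Pow(Pow(Add(6, 2), 2), 3) = Pow(Pow(8, 2), 3) = Pow(64, 3) = 262144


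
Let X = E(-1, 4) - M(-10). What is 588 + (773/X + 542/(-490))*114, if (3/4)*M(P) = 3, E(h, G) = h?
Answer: -4204812/245 ≈ -17163.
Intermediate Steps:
M(P) = 4 (M(P) = (4/3)*3 = 4)
X = -5 (X = -1 - 1*4 = -1 - 4 = -5)
588 + (773/X + 542/(-490))*114 = 588 + (773/(-5) + 542/(-490))*114 = 588 + (773*(-1/5) + 542*(-1/490))*114 = 588 + (-773/5 - 271/245)*114 = 588 - 38148/245*114 = 588 - 4348872/245 = -4204812/245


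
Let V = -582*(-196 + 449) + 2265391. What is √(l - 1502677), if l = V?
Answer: 2*√153867 ≈ 784.52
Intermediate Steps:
V = 2118145 (V = -582*253 + 2265391 = -147246 + 2265391 = 2118145)
l = 2118145
√(l - 1502677) = √(2118145 - 1502677) = √615468 = 2*√153867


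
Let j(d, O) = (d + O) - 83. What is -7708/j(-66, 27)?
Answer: 3854/61 ≈ 63.180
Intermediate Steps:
j(d, O) = -83 + O + d (j(d, O) = (O + d) - 83 = -83 + O + d)
-7708/j(-66, 27) = -7708/(-83 + 27 - 66) = -7708/(-122) = -7708*(-1/122) = 3854/61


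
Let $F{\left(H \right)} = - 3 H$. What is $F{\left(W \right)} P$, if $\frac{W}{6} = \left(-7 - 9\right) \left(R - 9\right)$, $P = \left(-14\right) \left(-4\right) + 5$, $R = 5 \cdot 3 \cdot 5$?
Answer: $1159488$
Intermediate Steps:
$R = 75$ ($R = 15 \cdot 5 = 75$)
$P = 61$ ($P = 56 + 5 = 61$)
$W = -6336$ ($W = 6 \left(-7 - 9\right) \left(75 - 9\right) = 6 \left(\left(-16\right) 66\right) = 6 \left(-1056\right) = -6336$)
$F{\left(W \right)} P = \left(-3\right) \left(-6336\right) 61 = 19008 \cdot 61 = 1159488$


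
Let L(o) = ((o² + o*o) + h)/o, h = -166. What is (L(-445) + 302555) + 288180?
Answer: 262481191/445 ≈ 5.8985e+5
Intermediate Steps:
L(o) = (-166 + 2*o²)/o (L(o) = ((o² + o*o) - 166)/o = ((o² + o²) - 166)/o = (2*o² - 166)/o = (-166 + 2*o²)/o)
(L(-445) + 302555) + 288180 = ((-166/(-445) + 2*(-445)) + 302555) + 288180 = ((-166*(-1/445) - 890) + 302555) + 288180 = ((166/445 - 890) + 302555) + 288180 = (-395884/445 + 302555) + 288180 = 134241091/445 + 288180 = 262481191/445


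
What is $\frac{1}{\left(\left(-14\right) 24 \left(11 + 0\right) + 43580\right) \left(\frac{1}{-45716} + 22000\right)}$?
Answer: $\frac{11429}{10028353182029} \approx 1.1397 \cdot 10^{-9}$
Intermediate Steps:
$\frac{1}{\left(\left(-14\right) 24 \left(11 + 0\right) + 43580\right) \left(\frac{1}{-45716} + 22000\right)} = \frac{1}{\left(\left(-336\right) 11 + 43580\right) \left(- \frac{1}{45716} + 22000\right)} = \frac{1}{\left(-3696 + 43580\right) \frac{1005751999}{45716}} = \frac{1}{39884 \cdot \frac{1005751999}{45716}} = \frac{1}{\frac{10028353182029}{11429}} = \frac{11429}{10028353182029}$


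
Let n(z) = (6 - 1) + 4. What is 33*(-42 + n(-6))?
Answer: -1089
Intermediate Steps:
n(z) = 9 (n(z) = 5 + 4 = 9)
33*(-42 + n(-6)) = 33*(-42 + 9) = 33*(-33) = -1089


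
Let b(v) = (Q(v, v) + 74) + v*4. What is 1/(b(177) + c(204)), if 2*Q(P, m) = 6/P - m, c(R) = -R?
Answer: 118/57763 ≈ 0.0020428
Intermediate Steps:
Q(P, m) = 3/P - m/2 (Q(P, m) = (6/P - m)/2 = (-m + 6/P)/2 = 3/P - m/2)
b(v) = 74 + 3/v + 7*v/2 (b(v) = ((3/v - v/2) + 74) + v*4 = (74 + 3/v - v/2) + 4*v = 74 + 3/v + 7*v/2)
1/(b(177) + c(204)) = 1/((74 + 3/177 + (7/2)*177) - 1*204) = 1/((74 + 3*(1/177) + 1239/2) - 204) = 1/((74 + 1/59 + 1239/2) - 204) = 1/(81835/118 - 204) = 1/(57763/118) = 118/57763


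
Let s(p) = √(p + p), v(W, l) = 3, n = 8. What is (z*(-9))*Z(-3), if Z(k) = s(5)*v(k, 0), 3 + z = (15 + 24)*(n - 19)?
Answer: 11664*√10 ≈ 36885.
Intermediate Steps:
z = -432 (z = -3 + (15 + 24)*(8 - 19) = -3 + 39*(-11) = -3 - 429 = -432)
s(p) = √2*√p (s(p) = √(2*p) = √2*√p)
Z(k) = 3*√10 (Z(k) = (√2*√5)*3 = √10*3 = 3*√10)
(z*(-9))*Z(-3) = (-432*(-9))*(3*√10) = 3888*(3*√10) = 11664*√10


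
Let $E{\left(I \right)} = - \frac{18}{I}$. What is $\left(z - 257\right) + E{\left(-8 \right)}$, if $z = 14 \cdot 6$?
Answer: $- \frac{683}{4} \approx -170.75$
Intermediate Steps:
$z = 84$
$\left(z - 257\right) + E{\left(-8 \right)} = \left(84 - 257\right) - \frac{18}{-8} = -173 - - \frac{9}{4} = -173 + \frac{9}{4} = - \frac{683}{4}$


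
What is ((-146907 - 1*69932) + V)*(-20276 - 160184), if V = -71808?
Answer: 52089237620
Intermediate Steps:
((-146907 - 1*69932) + V)*(-20276 - 160184) = ((-146907 - 1*69932) - 71808)*(-20276 - 160184) = ((-146907 - 69932) - 71808)*(-180460) = (-216839 - 71808)*(-180460) = -288647*(-180460) = 52089237620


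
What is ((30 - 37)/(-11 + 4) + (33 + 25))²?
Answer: 3481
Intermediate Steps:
((30 - 37)/(-11 + 4) + (33 + 25))² = (-7/(-7) + 58)² = (-7*(-⅐) + 58)² = (1 + 58)² = 59² = 3481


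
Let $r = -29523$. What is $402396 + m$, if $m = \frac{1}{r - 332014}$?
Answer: $\frac{145481042651}{361537} \approx 4.024 \cdot 10^{5}$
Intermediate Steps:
$m = - \frac{1}{361537}$ ($m = \frac{1}{-29523 - 332014} = \frac{1}{-361537} = - \frac{1}{361537} \approx -2.766 \cdot 10^{-6}$)
$402396 + m = 402396 - \frac{1}{361537} = \frac{145481042651}{361537}$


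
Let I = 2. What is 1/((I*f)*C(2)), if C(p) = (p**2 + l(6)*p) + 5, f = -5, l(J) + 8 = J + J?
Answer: -1/170 ≈ -0.0058824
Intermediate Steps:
l(J) = -8 + 2*J (l(J) = -8 + (J + J) = -8 + 2*J)
C(p) = 5 + p**2 + 4*p (C(p) = (p**2 + (-8 + 2*6)*p) + 5 = (p**2 + (-8 + 12)*p) + 5 = (p**2 + 4*p) + 5 = 5 + p**2 + 4*p)
1/((I*f)*C(2)) = 1/((2*(-5))*(5 + 2**2 + 4*2)) = 1/(-10*(5 + 4 + 8)) = 1/(-10*17) = 1/(-170) = -1/170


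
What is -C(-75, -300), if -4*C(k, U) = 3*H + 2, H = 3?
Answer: 11/4 ≈ 2.7500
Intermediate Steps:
C(k, U) = -11/4 (C(k, U) = -(3*3 + 2)/4 = -(9 + 2)/4 = -¼*11 = -11/4)
-C(-75, -300) = -1*(-11/4) = 11/4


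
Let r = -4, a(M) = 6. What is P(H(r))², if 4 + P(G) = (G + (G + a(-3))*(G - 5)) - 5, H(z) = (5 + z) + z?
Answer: 1296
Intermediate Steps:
H(z) = 5 + 2*z
P(G) = -9 + G + (-5 + G)*(6 + G) (P(G) = -4 + ((G + (G + 6)*(G - 5)) - 5) = -4 + ((G + (6 + G)*(-5 + G)) - 5) = -4 + ((G + (-5 + G)*(6 + G)) - 5) = -4 + (-5 + G + (-5 + G)*(6 + G)) = -9 + G + (-5 + G)*(6 + G))
P(H(r))² = (-39 + (5 + 2*(-4))² + 2*(5 + 2*(-4)))² = (-39 + (5 - 8)² + 2*(5 - 8))² = (-39 + (-3)² + 2*(-3))² = (-39 + 9 - 6)² = (-36)² = 1296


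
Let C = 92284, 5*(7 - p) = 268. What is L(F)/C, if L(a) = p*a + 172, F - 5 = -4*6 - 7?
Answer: 3459/230710 ≈ 0.014993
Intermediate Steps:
p = -233/5 (p = 7 - ⅕*268 = 7 - 268/5 = -233/5 ≈ -46.600)
F = -26 (F = 5 + (-4*6 - 7) = 5 + (-24 - 7) = 5 - 31 = -26)
L(a) = 172 - 233*a/5 (L(a) = -233*a/5 + 172 = 172 - 233*a/5)
L(F)/C = (172 - 233/5*(-26))/92284 = (172 + 6058/5)*(1/92284) = (6918/5)*(1/92284) = 3459/230710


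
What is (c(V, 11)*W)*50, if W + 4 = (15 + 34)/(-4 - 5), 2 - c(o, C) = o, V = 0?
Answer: -8500/9 ≈ -944.44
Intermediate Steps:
c(o, C) = 2 - o
W = -85/9 (W = -4 + (15 + 34)/(-4 - 5) = -4 + 49/(-9) = -4 + 49*(-⅑) = -4 - 49/9 = -85/9 ≈ -9.4444)
(c(V, 11)*W)*50 = ((2 - 1*0)*(-85/9))*50 = ((2 + 0)*(-85/9))*50 = (2*(-85/9))*50 = -170/9*50 = -8500/9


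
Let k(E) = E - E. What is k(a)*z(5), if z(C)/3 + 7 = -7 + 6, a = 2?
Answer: 0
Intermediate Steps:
k(E) = 0
z(C) = -24 (z(C) = -21 + 3*(-7 + 6) = -21 + 3*(-1) = -21 - 3 = -24)
k(a)*z(5) = 0*(-24) = 0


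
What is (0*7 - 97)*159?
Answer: -15423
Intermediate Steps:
(0*7 - 97)*159 = (0 - 97)*159 = -97*159 = -15423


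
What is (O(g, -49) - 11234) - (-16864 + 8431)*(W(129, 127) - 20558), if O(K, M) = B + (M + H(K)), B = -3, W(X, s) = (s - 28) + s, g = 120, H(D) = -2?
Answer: -171471044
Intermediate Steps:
W(X, s) = -28 + 2*s (W(X, s) = (-28 + s) + s = -28 + 2*s)
O(K, M) = -5 + M (O(K, M) = -3 + (M - 2) = -3 + (-2 + M) = -5 + M)
(O(g, -49) - 11234) - (-16864 + 8431)*(W(129, 127) - 20558) = ((-5 - 49) - 11234) - (-16864 + 8431)*((-28 + 2*127) - 20558) = (-54 - 11234) - (-8433)*((-28 + 254) - 20558) = -11288 - (-8433)*(226 - 20558) = -11288 - (-8433)*(-20332) = -11288 - 1*171459756 = -11288 - 171459756 = -171471044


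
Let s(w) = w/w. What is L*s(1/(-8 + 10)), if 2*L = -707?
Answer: -707/2 ≈ -353.50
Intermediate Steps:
L = -707/2 (L = (½)*(-707) = -707/2 ≈ -353.50)
s(w) = 1
L*s(1/(-8 + 10)) = -707/2*1 = -707/2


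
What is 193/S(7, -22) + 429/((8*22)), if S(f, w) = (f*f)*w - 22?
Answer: 9953/4400 ≈ 2.2620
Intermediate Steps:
S(f, w) = -22 + w*f² (S(f, w) = f²*w - 22 = w*f² - 22 = -22 + w*f²)
193/S(7, -22) + 429/((8*22)) = 193/(-22 - 22*7²) + 429/((8*22)) = 193/(-22 - 22*49) + 429/176 = 193/(-22 - 1078) + 429*(1/176) = 193/(-1100) + 39/16 = 193*(-1/1100) + 39/16 = -193/1100 + 39/16 = 9953/4400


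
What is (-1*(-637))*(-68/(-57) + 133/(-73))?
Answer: -1667029/4161 ≈ -400.63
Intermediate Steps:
(-1*(-637))*(-68/(-57) + 133/(-73)) = 637*(-68*(-1/57) + 133*(-1/73)) = 637*(68/57 - 133/73) = 637*(-2617/4161) = -1667029/4161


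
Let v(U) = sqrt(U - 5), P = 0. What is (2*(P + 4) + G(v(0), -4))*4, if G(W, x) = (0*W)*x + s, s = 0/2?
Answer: 32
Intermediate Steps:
s = 0 (s = 0*(1/2) = 0)
v(U) = sqrt(-5 + U)
G(W, x) = 0 (G(W, x) = (0*W)*x + 0 = 0*x + 0 = 0 + 0 = 0)
(2*(P + 4) + G(v(0), -4))*4 = (2*(0 + 4) + 0)*4 = (2*4 + 0)*4 = (8 + 0)*4 = 8*4 = 32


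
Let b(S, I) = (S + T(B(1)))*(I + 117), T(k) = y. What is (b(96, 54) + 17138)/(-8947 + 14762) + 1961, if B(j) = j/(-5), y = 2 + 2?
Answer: 11437453/5815 ≈ 1966.9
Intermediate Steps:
y = 4
B(j) = -j/5 (B(j) = j*(-1/5) = -j/5)
T(k) = 4
b(S, I) = (4 + S)*(117 + I) (b(S, I) = (S + 4)*(I + 117) = (4 + S)*(117 + I))
(b(96, 54) + 17138)/(-8947 + 14762) + 1961 = ((468 + 4*54 + 117*96 + 54*96) + 17138)/(-8947 + 14762) + 1961 = ((468 + 216 + 11232 + 5184) + 17138)/5815 + 1961 = (17100 + 17138)*(1/5815) + 1961 = 34238*(1/5815) + 1961 = 34238/5815 + 1961 = 11437453/5815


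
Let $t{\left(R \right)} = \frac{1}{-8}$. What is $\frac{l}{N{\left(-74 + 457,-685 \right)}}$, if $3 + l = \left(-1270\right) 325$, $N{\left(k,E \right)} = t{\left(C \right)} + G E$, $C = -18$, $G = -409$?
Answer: $- \frac{3302024}{2241319} \approx -1.4732$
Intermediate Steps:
$t{\left(R \right)} = - \frac{1}{8}$
$N{\left(k,E \right)} = - \frac{1}{8} - 409 E$
$l = -412753$ ($l = -3 - 412750 = -412753$)
$\frac{l}{N{\left(-74 + 457,-685 \right)}} = - \frac{412753}{- \frac{1}{8} - -280165} = - \frac{412753}{- \frac{1}{8} + 280165} = - \frac{412753}{\frac{2241319}{8}} = \left(-412753\right) \frac{8}{2241319} = - \frac{3302024}{2241319}$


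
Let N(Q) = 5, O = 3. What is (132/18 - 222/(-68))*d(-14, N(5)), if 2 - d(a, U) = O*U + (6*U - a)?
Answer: -20539/34 ≈ -604.09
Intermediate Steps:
d(a, U) = 2 + a - 9*U (d(a, U) = 2 - (3*U + (6*U - a)) = 2 - (3*U + (-a + 6*U)) = 2 - (-a + 9*U) = 2 + (a - 9*U) = 2 + a - 9*U)
(132/18 - 222/(-68))*d(-14, N(5)) = (132/18 - 222/(-68))*(2 - 14 - 9*5) = (132*(1/18) - 222*(-1/68))*(2 - 14 - 45) = (22/3 + 111/34)*(-57) = (1081/102)*(-57) = -20539/34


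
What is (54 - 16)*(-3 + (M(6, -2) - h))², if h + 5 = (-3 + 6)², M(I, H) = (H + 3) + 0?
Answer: 1368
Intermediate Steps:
M(I, H) = 3 + H (M(I, H) = (3 + H) + 0 = 3 + H)
h = 4 (h = -5 + (-3 + 6)² = -5 + 3² = -5 + 9 = 4)
(54 - 16)*(-3 + (M(6, -2) - h))² = (54 - 16)*(-3 + ((3 - 2) - 1*4))² = 38*(-3 + (1 - 4))² = 38*(-3 - 3)² = 38*(-6)² = 38*36 = 1368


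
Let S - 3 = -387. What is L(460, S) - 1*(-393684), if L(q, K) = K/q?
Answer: 45273564/115 ≈ 3.9368e+5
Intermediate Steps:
S = -384 (S = 3 - 387 = -384)
L(460, S) - 1*(-393684) = -384/460 - 1*(-393684) = -384*1/460 + 393684 = -96/115 + 393684 = 45273564/115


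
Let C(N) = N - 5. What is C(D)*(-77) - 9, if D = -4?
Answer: 684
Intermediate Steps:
C(N) = -5 + N
C(D)*(-77) - 9 = (-5 - 4)*(-77) - 9 = -9*(-77) - 9 = 693 - 9 = 684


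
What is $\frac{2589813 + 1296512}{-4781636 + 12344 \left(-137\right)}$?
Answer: $- \frac{3886325}{6472764} \approx -0.60041$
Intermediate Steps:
$\frac{2589813 + 1296512}{-4781636 + 12344 \left(-137\right)} = \frac{3886325}{-4781636 - 1691128} = \frac{3886325}{-6472764} = 3886325 \left(- \frac{1}{6472764}\right) = - \frac{3886325}{6472764}$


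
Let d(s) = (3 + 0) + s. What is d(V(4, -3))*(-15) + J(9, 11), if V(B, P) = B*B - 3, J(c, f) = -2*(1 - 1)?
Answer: -240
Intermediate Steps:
J(c, f) = 0 (J(c, f) = -2*0 = 0)
V(B, P) = -3 + B² (V(B, P) = B² - 3 = -3 + B²)
d(s) = 3 + s
d(V(4, -3))*(-15) + J(9, 11) = (3 + (-3 + 4²))*(-15) + 0 = (3 + (-3 + 16))*(-15) + 0 = (3 + 13)*(-15) + 0 = 16*(-15) + 0 = -240 + 0 = -240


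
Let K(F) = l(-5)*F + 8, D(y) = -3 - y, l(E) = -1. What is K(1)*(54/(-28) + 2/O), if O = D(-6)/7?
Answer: 115/6 ≈ 19.167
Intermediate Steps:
K(F) = 8 - F (K(F) = -F + 8 = 8 - F)
O = 3/7 (O = (-3 - 1*(-6))/7 = (-3 + 6)*(⅐) = 3*(⅐) = 3/7 ≈ 0.42857)
K(1)*(54/(-28) + 2/O) = (8 - 1*1)*(54/(-28) + 2/(3/7)) = (8 - 1)*(54*(-1/28) + 2*(7/3)) = 7*(-27/14 + 14/3) = 7*(115/42) = 115/6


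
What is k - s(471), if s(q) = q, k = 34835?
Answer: 34364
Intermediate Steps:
k - s(471) = 34835 - 1*471 = 34835 - 471 = 34364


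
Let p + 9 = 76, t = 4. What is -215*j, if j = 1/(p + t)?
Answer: -215/71 ≈ -3.0282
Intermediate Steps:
p = 67 (p = -9 + 76 = 67)
j = 1/71 (j = 1/(67 + 4) = 1/71 ≈ 0.014085)
-215*j = -215*1/71 = -215/71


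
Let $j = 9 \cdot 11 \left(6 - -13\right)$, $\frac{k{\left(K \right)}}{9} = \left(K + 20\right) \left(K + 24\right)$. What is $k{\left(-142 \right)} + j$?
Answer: $131445$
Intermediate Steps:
$k{\left(K \right)} = 9 \left(20 + K\right) \left(24 + K\right)$ ($k{\left(K \right)} = 9 \left(K + 20\right) \left(K + 24\right) = 9 \left(20 + K\right) \left(24 + K\right)$)
$j = 1881$ ($j = 99 \left(6 + 13\right) = 99 \cdot 19 = 1881$)
$k{\left(-142 \right)} + j = \left(4320 + 9 \left(-142\right)^{2} + 396 \left(-142\right)\right) + 1881 = \left(4320 + 9 \cdot 20164 - 56232\right) + 1881 = \left(4320 + 181476 - 56232\right) + 1881 = 129564 + 1881 = 131445$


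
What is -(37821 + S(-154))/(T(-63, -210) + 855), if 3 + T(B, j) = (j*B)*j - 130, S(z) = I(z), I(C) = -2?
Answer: 37819/2777578 ≈ 0.013616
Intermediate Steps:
S(z) = -2
T(B, j) = -133 + B*j**2 (T(B, j) = -3 + ((j*B)*j - 130) = -3 + ((B*j)*j - 130) = -3 + (B*j**2 - 130) = -3 + (-130 + B*j**2) = -133 + B*j**2)
-(37821 + S(-154))/(T(-63, -210) + 855) = -(37821 - 2)/((-133 - 63*(-210)**2) + 855) = -37819/((-133 - 63*44100) + 855) = -37819/((-133 - 2778300) + 855) = -37819/(-2778433 + 855) = -37819/(-2777578) = -37819*(-1)/2777578 = -1*(-37819/2777578) = 37819/2777578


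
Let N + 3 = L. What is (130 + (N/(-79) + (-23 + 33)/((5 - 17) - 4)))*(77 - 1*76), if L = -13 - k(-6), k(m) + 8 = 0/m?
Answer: 81829/632 ≈ 129.48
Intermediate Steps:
k(m) = -8 (k(m) = -8 + 0/m = -8 + 0 = -8)
L = -5 (L = -13 - 1*(-8) = -13 + 8 = -5)
N = -8 (N = -3 - 5 = -8)
(130 + (N/(-79) + (-23 + 33)/((5 - 17) - 4)))*(77 - 1*76) = (130 + (-8/(-79) + (-23 + 33)/((5 - 17) - 4)))*(77 - 1*76) = (130 + (-8*(-1/79) + 10/(-12 - 4)))*(77 - 76) = (130 + (8/79 + 10/(-16)))*1 = (130 + (8/79 + 10*(-1/16)))*1 = (130 + (8/79 - 5/8))*1 = (130 - 331/632)*1 = (81829/632)*1 = 81829/632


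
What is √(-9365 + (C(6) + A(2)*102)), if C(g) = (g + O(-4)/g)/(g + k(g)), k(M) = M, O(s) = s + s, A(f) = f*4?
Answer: 5*I*√12310/6 ≈ 92.459*I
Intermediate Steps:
A(f) = 4*f
O(s) = 2*s
C(g) = (g - 8/g)/(2*g) (C(g) = (g + (2*(-4))/g)/(g + g) = (g - 8/g)/((2*g)) = (g - 8/g)*(1/(2*g)) = (g - 8/g)/(2*g))
√(-9365 + (C(6) + A(2)*102)) = √(-9365 + ((½ - 4/6²) + (4*2)*102)) = √(-9365 + ((½ - 4*1/36) + 8*102)) = √(-9365 + ((½ - ⅑) + 816)) = √(-9365 + (7/18 + 816)) = √(-9365 + 14695/18) = √(-153875/18) = 5*I*√12310/6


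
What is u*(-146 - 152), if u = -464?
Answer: 138272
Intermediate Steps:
u*(-146 - 152) = -464*(-146 - 152) = -464*(-298) = 138272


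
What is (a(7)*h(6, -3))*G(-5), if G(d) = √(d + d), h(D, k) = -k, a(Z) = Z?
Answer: 21*I*√10 ≈ 66.408*I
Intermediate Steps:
G(d) = √2*√d (G(d) = √(2*d) = √2*√d)
(a(7)*h(6, -3))*G(-5) = (7*(-1*(-3)))*(√2*√(-5)) = (7*3)*(√2*(I*√5)) = 21*(I*√10) = 21*I*√10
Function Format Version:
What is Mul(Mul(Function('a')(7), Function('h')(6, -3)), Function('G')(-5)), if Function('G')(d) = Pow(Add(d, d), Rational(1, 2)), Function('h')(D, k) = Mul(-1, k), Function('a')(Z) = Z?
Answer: Mul(21, I, Pow(10, Rational(1, 2))) ≈ Mul(66.408, I)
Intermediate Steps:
Function('G')(d) = Mul(Pow(2, Rational(1, 2)), Pow(d, Rational(1, 2))) (Function('G')(d) = Pow(Mul(2, d), Rational(1, 2)) = Mul(Pow(2, Rational(1, 2)), Pow(d, Rational(1, 2))))
Mul(Mul(Function('a')(7), Function('h')(6, -3)), Function('G')(-5)) = Mul(Mul(7, Mul(-1, -3)), Mul(Pow(2, Rational(1, 2)), Pow(-5, Rational(1, 2)))) = Mul(Mul(7, 3), Mul(Pow(2, Rational(1, 2)), Mul(I, Pow(5, Rational(1, 2))))) = Mul(21, Mul(I, Pow(10, Rational(1, 2)))) = Mul(21, I, Pow(10, Rational(1, 2)))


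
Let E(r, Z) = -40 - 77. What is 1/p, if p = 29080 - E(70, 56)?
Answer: 1/29197 ≈ 3.4250e-5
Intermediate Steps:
E(r, Z) = -117
p = 29197 (p = 29080 - 1*(-117) = 29080 + 117 = 29197)
1/p = 1/29197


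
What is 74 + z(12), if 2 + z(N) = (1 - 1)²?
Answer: 72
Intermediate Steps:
z(N) = -2 (z(N) = -2 + (1 - 1)² = -2 + 0² = -2 + 0 = -2)
74 + z(12) = 74 - 2 = 72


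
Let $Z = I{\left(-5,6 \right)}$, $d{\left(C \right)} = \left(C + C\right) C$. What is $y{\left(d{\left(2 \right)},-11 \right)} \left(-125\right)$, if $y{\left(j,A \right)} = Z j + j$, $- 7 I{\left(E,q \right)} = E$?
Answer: $- \frac{12000}{7} \approx -1714.3$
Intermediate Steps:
$I{\left(E,q \right)} = - \frac{E}{7}$
$d{\left(C \right)} = 2 C^{2}$ ($d{\left(C \right)} = 2 C C = 2 C^{2}$)
$Z = \frac{5}{7}$ ($Z = \left(- \frac{1}{7}\right) \left(-5\right) = \frac{5}{7} \approx 0.71429$)
$y{\left(j,A \right)} = \frac{12 j}{7}$ ($y{\left(j,A \right)} = \frac{5 j}{7} + j = \frac{12 j}{7}$)
$y{\left(d{\left(2 \right)},-11 \right)} \left(-125\right) = \frac{12 \cdot 2 \cdot 2^{2}}{7} \left(-125\right) = \frac{12 \cdot 2 \cdot 4}{7} \left(-125\right) = \frac{12}{7} \cdot 8 \left(-125\right) = \frac{96}{7} \left(-125\right) = - \frac{12000}{7}$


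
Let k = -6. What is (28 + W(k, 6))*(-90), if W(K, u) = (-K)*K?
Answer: 720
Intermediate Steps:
W(K, u) = -K**2
(28 + W(k, 6))*(-90) = (28 - 1*(-6)**2)*(-90) = (28 - 1*36)*(-90) = (28 - 36)*(-90) = -8*(-90) = 720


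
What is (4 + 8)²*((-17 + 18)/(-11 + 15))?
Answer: 36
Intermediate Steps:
(4 + 8)²*((-17 + 18)/(-11 + 15)) = 12²*(1/4) = 144*(1*(¼)) = 144*(¼) = 36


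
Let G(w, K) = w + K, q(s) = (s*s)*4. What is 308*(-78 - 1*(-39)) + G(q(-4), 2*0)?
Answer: -11948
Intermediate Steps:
q(s) = 4*s² (q(s) = s²*4 = 4*s²)
G(w, K) = K + w
308*(-78 - 1*(-39)) + G(q(-4), 2*0) = 308*(-78 - 1*(-39)) + (2*0 + 4*(-4)²) = 308*(-78 + 39) + (0 + 4*16) = 308*(-39) + (0 + 64) = -12012 + 64 = -11948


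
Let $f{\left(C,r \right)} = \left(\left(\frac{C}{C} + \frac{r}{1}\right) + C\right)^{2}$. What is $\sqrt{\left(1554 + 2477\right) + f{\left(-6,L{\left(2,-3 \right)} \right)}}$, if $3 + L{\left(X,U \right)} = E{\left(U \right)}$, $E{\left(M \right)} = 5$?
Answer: $2 \sqrt{1010} \approx 63.561$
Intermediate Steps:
$L{\left(X,U \right)} = 2$ ($L{\left(X,U \right)} = -3 + 5 = 2$)
$f{\left(C,r \right)} = \left(1 + C + r\right)^{2}$ ($f{\left(C,r \right)} = \left(\left(1 + r 1\right) + C\right)^{2} = \left(\left(1 + r\right) + C\right)^{2} = \left(1 + C + r\right)^{2}$)
$\sqrt{\left(1554 + 2477\right) + f{\left(-6,L{\left(2,-3 \right)} \right)}} = \sqrt{\left(1554 + 2477\right) + \left(1 - 6 + 2\right)^{2}} = \sqrt{4031 + \left(-3\right)^{2}} = \sqrt{4031 + 9} = \sqrt{4040} = 2 \sqrt{1010}$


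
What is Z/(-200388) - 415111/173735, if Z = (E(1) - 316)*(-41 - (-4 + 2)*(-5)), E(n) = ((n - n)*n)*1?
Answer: -7165264694/2901200765 ≈ -2.4698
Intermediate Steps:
E(n) = 0 (E(n) = (0*n)*1 = 0*1 = 0)
Z = 16116 (Z = (0 - 316)*(-41 - (-4 + 2)*(-5)) = -316*(-41 - (-2)*(-5)) = -316*(-41 - 1*10) = -316*(-41 - 10) = -316*(-51) = 16116)
Z/(-200388) - 415111/173735 = 16116/(-200388) - 415111/173735 = 16116*(-1/200388) - 415111*1/173735 = -1343/16699 - 415111/173735 = -7165264694/2901200765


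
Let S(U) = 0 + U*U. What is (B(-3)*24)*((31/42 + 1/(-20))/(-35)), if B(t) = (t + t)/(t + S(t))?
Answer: 578/1225 ≈ 0.47184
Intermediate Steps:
S(U) = U² (S(U) = 0 + U² = U²)
B(t) = 2*t/(t + t²) (B(t) = (t + t)/(t + t²) = (2*t)/(t + t²) = 2*t/(t + t²))
(B(-3)*24)*((31/42 + 1/(-20))/(-35)) = ((2/(1 - 3))*24)*((31/42 + 1/(-20))/(-35)) = ((2/(-2))*24)*((31*(1/42) + 1*(-1/20))*(-1/35)) = ((2*(-½))*24)*((31/42 - 1/20)*(-1/35)) = (-1*24)*((289/420)*(-1/35)) = -24*(-289/14700) = 578/1225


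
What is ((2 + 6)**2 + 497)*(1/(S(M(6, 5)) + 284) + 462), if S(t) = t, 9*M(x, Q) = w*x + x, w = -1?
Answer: 73608249/284 ≈ 2.5918e+5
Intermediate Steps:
M(x, Q) = 0 (M(x, Q) = (-x + x)/9 = (1/9)*0 = 0)
((2 + 6)**2 + 497)*(1/(S(M(6, 5)) + 284) + 462) = ((2 + 6)**2 + 497)*(1/(0 + 284) + 462) = (8**2 + 497)*(1/284 + 462) = (64 + 497)*(1/284 + 462) = 561*(131209/284) = 73608249/284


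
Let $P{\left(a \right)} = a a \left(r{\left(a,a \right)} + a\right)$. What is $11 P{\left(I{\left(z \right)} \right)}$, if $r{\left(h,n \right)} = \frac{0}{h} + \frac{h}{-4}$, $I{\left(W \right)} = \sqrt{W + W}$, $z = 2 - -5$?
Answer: $\frac{231 \sqrt{14}}{2} \approx 432.16$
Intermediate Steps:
$z = 7$ ($z = 2 + 5 = 7$)
$I{\left(W \right)} = \sqrt{2} \sqrt{W}$ ($I{\left(W \right)} = \sqrt{2 W} = \sqrt{2} \sqrt{W}$)
$r{\left(h,n \right)} = - \frac{h}{4}$ ($r{\left(h,n \right)} = 0 + h \left(- \frac{1}{4}\right) = 0 - \frac{h}{4} = - \frac{h}{4}$)
$P{\left(a \right)} = \frac{3 a^{3}}{4}$ ($P{\left(a \right)} = a a \left(- \frac{a}{4} + a\right) = a^{2} \frac{3 a}{4} = \frac{3 a^{3}}{4}$)
$11 P{\left(I{\left(z \right)} \right)} = 11 \frac{3 \left(\sqrt{2} \sqrt{7}\right)^{3}}{4} = 11 \frac{3 \left(\sqrt{14}\right)^{3}}{4} = 11 \frac{3 \cdot 14 \sqrt{14}}{4} = 11 \frac{21 \sqrt{14}}{2} = \frac{231 \sqrt{14}}{2}$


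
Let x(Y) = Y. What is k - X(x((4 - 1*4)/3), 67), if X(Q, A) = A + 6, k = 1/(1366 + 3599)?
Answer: -362444/4965 ≈ -73.000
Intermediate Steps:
k = 1/4965 ≈ 0.00020141
X(Q, A) = 6 + A
k - X(x((4 - 1*4)/3), 67) = 1/4965 - (6 + 67) = 1/4965 - 1*73 = 1/4965 - 73 = -362444/4965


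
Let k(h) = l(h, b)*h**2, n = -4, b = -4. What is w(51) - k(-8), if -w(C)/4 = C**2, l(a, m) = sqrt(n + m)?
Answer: -10404 - 128*I*sqrt(2) ≈ -10404.0 - 181.02*I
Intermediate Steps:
l(a, m) = sqrt(-4 + m)
k(h) = 2*I*sqrt(2)*h**2 (k(h) = sqrt(-4 - 4)*h**2 = sqrt(-8)*h**2 = (2*I*sqrt(2))*h**2 = 2*I*sqrt(2)*h**2)
w(C) = -4*C**2
w(51) - k(-8) = -4*51**2 - 2*I*sqrt(2)*(-8)**2 = -4*2601 - 2*I*sqrt(2)*64 = -10404 - 128*I*sqrt(2)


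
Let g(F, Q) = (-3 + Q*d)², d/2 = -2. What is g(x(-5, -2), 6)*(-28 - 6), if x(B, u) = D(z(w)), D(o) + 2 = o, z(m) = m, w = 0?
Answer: -24786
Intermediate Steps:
d = -4 (d = 2*(-2) = -4)
D(o) = -2 + o
x(B, u) = -2 (x(B, u) = -2 + 0 = -2)
g(F, Q) = (-3 - 4*Q)² (g(F, Q) = (-3 + Q*(-4))² = (-3 - 4*Q)²)
g(x(-5, -2), 6)*(-28 - 6) = (3 + 4*6)²*(-28 - 6) = (3 + 24)²*(-34) = 27²*(-34) = 729*(-34) = -24786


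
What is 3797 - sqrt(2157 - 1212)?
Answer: 3797 - 3*sqrt(105) ≈ 3766.3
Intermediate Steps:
3797 - sqrt(2157 - 1212) = 3797 - sqrt(945) = 3797 - 3*sqrt(105)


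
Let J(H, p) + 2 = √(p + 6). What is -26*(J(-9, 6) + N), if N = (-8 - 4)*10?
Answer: 3172 - 52*√3 ≈ 3081.9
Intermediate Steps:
J(H, p) = -2 + √(6 + p) (J(H, p) = -2 + √(p + 6) = -2 + √(6 + p))
N = -120 (N = -12*10 = -120)
-26*(J(-9, 6) + N) = -26*((-2 + √(6 + 6)) - 120) = -26*((-2 + √12) - 120) = -26*((-2 + 2*√3) - 120) = -26*(-122 + 2*√3) = 3172 - 52*√3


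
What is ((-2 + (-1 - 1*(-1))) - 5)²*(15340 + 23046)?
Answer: 1880914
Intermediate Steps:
((-2 + (-1 - 1*(-1))) - 5)²*(15340 + 23046) = ((-2 + (-1 + 1)) - 5)²*38386 = ((-2 + 0) - 5)²*38386 = (-2 - 5)²*38386 = (-7)²*38386 = 49*38386 = 1880914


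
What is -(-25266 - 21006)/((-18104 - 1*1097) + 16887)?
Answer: -23136/1157 ≈ -19.997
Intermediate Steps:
-(-25266 - 21006)/((-18104 - 1*1097) + 16887) = -(-46272)/((-18104 - 1097) + 16887) = -(-46272)/(-19201 + 16887) = -(-46272)/(-2314) = -(-46272)*(-1)/2314 = -1*23136/1157 = -23136/1157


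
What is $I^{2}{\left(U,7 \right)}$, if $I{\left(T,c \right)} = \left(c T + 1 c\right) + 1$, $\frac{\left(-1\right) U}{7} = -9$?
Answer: $201601$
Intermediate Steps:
$U = 63$ ($U = \left(-7\right) \left(-9\right) = 63$)
$I{\left(T,c \right)} = 1 + c + T c$ ($I{\left(T,c \right)} = \left(T c + c\right) + 1 = \left(c + T c\right) + 1 = 1 + c + T c$)
$I^{2}{\left(U,7 \right)} = \left(1 + 7 + 63 \cdot 7\right)^{2} = \left(1 + 7 + 441\right)^{2} = 449^{2} = 201601$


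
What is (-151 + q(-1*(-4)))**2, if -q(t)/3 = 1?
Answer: 23716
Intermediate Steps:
q(t) = -3 (q(t) = -3*1 = -3)
(-151 + q(-1*(-4)))**2 = (-151 - 3)**2 = (-154)**2 = 23716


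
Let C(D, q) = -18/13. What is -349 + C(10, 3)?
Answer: -4555/13 ≈ -350.38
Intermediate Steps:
C(D, q) = -18/13 (C(D, q) = -18*1/13 = -18/13)
-349 + C(10, 3) = -349 - 18/13 = -4555/13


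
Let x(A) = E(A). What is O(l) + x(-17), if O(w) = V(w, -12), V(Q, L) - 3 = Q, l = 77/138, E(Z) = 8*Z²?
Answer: 319547/138 ≈ 2315.6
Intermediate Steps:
l = 77/138 (l = 77*(1/138) = 77/138 ≈ 0.55797)
V(Q, L) = 3 + Q
O(w) = 3 + w
x(A) = 8*A²
O(l) + x(-17) = (3 + 77/138) + 8*(-17)² = 491/138 + 8*289 = 491/138 + 2312 = 319547/138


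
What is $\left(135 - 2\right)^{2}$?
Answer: $17689$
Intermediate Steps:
$\left(135 - 2\right)^{2} = 133^{2} = 17689$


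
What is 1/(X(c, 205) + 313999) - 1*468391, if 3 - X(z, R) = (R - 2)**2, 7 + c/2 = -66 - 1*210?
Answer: -127773786062/272793 ≈ -4.6839e+5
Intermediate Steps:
c = -566 (c = -14 + 2*(-66 - 1*210) = -14 + 2*(-66 - 210) = -14 + 2*(-276) = -14 - 552 = -566)
X(z, R) = 3 - (-2 + R)**2 (X(z, R) = 3 - (R - 2)**2 = 3 - (-2 + R)**2)
1/(X(c, 205) + 313999) - 1*468391 = 1/((3 - (-2 + 205)**2) + 313999) - 1*468391 = 1/((3 - 1*203**2) + 313999) - 468391 = 1/((3 - 1*41209) + 313999) - 468391 = 1/((3 - 41209) + 313999) - 468391 = 1/(-41206 + 313999) - 468391 = 1/272793 - 468391 = -127773786062/272793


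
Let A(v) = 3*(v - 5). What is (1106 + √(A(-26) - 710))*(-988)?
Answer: -1092728 - 988*I*√803 ≈ -1.0927e+6 - 27997.0*I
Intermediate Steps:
A(v) = -15 + 3*v (A(v) = 3*(-5 + v) = -15 + 3*v)
(1106 + √(A(-26) - 710))*(-988) = (1106 + √((-15 + 3*(-26)) - 710))*(-988) = (1106 + √((-15 - 78) - 710))*(-988) = (1106 + √(-93 - 710))*(-988) = (1106 + √(-803))*(-988) = (1106 + I*√803)*(-988) = -1092728 - 988*I*√803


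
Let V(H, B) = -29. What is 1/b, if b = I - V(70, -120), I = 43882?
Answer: 1/43911 ≈ 2.2773e-5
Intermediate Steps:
b = 43911 (b = 43882 - 1*(-29) = 43882 + 29 = 43911)
1/b = 1/43911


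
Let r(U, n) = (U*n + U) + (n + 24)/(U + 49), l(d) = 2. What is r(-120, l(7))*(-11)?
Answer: 281446/71 ≈ 3964.0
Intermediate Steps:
r(U, n) = U + U*n + (24 + n)/(49 + U) (r(U, n) = (U + U*n) + (24 + n)/(49 + U) = U + U*n + (24 + n)/(49 + U))
r(-120, l(7))*(-11) = ((24 + 2 + (-120)² + 49*(-120) + 2*(-120)² + 49*(-120)*2)/(49 - 120))*(-11) = ((24 + 2 + 14400 - 5880 + 2*14400 - 11760)/(-71))*(-11) = -(24 + 2 + 14400 - 5880 + 28800 - 11760)/71*(-11) = -1/71*25586*(-11) = -25586/71*(-11) = 281446/71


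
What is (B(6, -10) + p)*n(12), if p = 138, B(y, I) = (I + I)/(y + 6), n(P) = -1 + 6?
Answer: 2045/3 ≈ 681.67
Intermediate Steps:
n(P) = 5
B(y, I) = 2*I/(6 + y) (B(y, I) = (2*I)/(6 + y) = 2*I/(6 + y))
(B(6, -10) + p)*n(12) = (2*(-10)/(6 + 6) + 138)*5 = (2*(-10)/12 + 138)*5 = (2*(-10)*(1/12) + 138)*5 = (-5/3 + 138)*5 = (409/3)*5 = 2045/3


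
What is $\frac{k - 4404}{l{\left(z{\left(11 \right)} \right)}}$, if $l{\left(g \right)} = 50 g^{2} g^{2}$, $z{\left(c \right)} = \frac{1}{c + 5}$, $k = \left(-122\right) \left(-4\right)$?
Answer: $- \frac{128319488}{25} \approx -5.1328 \cdot 10^{6}$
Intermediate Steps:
$k = 488$
$z{\left(c \right)} = \frac{1}{5 + c}$
$l{\left(g \right)} = 50 g^{4}$
$\frac{k - 4404}{l{\left(z{\left(11 \right)} \right)}} = \frac{488 - 4404}{50 \left(\frac{1}{5 + 11}\right)^{4}} = \frac{488 - 4404}{50 \left(\frac{1}{16}\right)^{4}} = - \frac{3916}{50 \left(\frac{1}{16}\right)^{4}} = - \frac{3916}{50 \cdot \frac{1}{65536}} = - \frac{3916}{\frac{25}{32768}} = \left(-3916\right) \frac{32768}{25} = - \frac{128319488}{25}$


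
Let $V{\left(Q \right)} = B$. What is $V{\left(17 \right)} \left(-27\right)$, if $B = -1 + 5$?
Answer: $-108$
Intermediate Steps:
$B = 4$
$V{\left(Q \right)} = 4$
$V{\left(17 \right)} \left(-27\right) = 4 \left(-27\right) = -108$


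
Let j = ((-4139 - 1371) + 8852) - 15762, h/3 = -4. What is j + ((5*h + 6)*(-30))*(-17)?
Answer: -39960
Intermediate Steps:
h = -12 (h = 3*(-4) = -12)
j = -12420 (j = (-5510 + 8852) - 15762 = 3342 - 15762 = -12420)
j + ((5*h + 6)*(-30))*(-17) = -12420 + ((5*(-12) + 6)*(-30))*(-17) = -12420 + ((-60 + 6)*(-30))*(-17) = -12420 - 54*(-30)*(-17) = -12420 + 1620*(-17) = -12420 - 27540 = -39960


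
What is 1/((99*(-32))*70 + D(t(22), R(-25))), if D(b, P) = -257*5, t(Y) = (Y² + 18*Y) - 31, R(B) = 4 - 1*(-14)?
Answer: -1/223045 ≈ -4.4834e-6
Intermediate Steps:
R(B) = 18 (R(B) = 4 + 14 = 18)
t(Y) = -31 + Y² + 18*Y
D(b, P) = -1285
1/((99*(-32))*70 + D(t(22), R(-25))) = 1/((99*(-32))*70 - 1285) = 1/(-3168*70 - 1285) = 1/(-221760 - 1285) = 1/(-223045) = -1/223045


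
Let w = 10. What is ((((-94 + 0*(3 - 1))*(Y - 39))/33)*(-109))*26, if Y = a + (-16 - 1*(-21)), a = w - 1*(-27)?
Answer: 266396/11 ≈ 24218.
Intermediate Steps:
a = 37 (a = 10 - 1*(-27) = 10 + 27 = 37)
Y = 42 (Y = 37 + (-16 - 1*(-21)) = 37 + (-16 + 21) = 37 + 5 = 42)
((((-94 + 0*(3 - 1))*(Y - 39))/33)*(-109))*26 = ((((-94 + 0*(3 - 1))*(42 - 39))/33)*(-109))*26 = ((((-94 + 0*2)*3)*(1/33))*(-109))*26 = ((((-94 + 0)*3)*(1/33))*(-109))*26 = ((-94*3*(1/33))*(-109))*26 = (-282*1/33*(-109))*26 = -94/11*(-109)*26 = (10246/11)*26 = 266396/11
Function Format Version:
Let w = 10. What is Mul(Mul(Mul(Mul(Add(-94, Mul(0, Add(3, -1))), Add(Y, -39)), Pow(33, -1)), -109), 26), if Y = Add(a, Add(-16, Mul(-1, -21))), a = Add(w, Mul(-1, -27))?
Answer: Rational(266396, 11) ≈ 24218.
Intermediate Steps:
a = 37 (a = Add(10, Mul(-1, -27)) = Add(10, 27) = 37)
Y = 42 (Y = Add(37, Add(-16, Mul(-1, -21))) = Add(37, Add(-16, 21)) = Add(37, 5) = 42)
Mul(Mul(Mul(Mul(Add(-94, Mul(0, Add(3, -1))), Add(Y, -39)), Pow(33, -1)), -109), 26) = Mul(Mul(Mul(Mul(Add(-94, Mul(0, Add(3, -1))), Add(42, -39)), Pow(33, -1)), -109), 26) = Mul(Mul(Mul(Mul(Add(-94, Mul(0, 2)), 3), Rational(1, 33)), -109), 26) = Mul(Mul(Mul(Mul(Add(-94, 0), 3), Rational(1, 33)), -109), 26) = Mul(Mul(Mul(Mul(-94, 3), Rational(1, 33)), -109), 26) = Mul(Mul(Mul(-282, Rational(1, 33)), -109), 26) = Mul(Mul(Rational(-94, 11), -109), 26) = Mul(Rational(10246, 11), 26) = Rational(266396, 11)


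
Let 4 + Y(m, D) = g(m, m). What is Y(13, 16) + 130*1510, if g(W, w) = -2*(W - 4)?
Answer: 196278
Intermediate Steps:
g(W, w) = 8 - 2*W (g(W, w) = -2*(-4 + W) = 8 - 2*W)
Y(m, D) = 4 - 2*m (Y(m, D) = -4 + (8 - 2*m) = 4 - 2*m)
Y(13, 16) + 130*1510 = (4 - 2*13) + 130*1510 = (4 - 26) + 196300 = -22 + 196300 = 196278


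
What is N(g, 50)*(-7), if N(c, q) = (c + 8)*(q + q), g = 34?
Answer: -29400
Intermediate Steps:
N(c, q) = 2*q*(8 + c) (N(c, q) = (8 + c)*(2*q) = 2*q*(8 + c))
N(g, 50)*(-7) = (2*50*(8 + 34))*(-7) = (2*50*42)*(-7) = 4200*(-7) = -29400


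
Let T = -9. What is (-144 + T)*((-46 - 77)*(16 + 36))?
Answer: 978588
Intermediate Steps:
(-144 + T)*((-46 - 77)*(16 + 36)) = (-144 - 9)*((-46 - 77)*(16 + 36)) = -(-18819)*52 = -153*(-6396) = 978588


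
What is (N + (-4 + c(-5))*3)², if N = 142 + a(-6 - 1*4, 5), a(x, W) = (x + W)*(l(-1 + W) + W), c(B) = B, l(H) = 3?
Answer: 5625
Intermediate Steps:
a(x, W) = (3 + W)*(W + x) (a(x, W) = (x + W)*(3 + W) = (W + x)*(3 + W) = (3 + W)*(W + x))
N = 102 (N = 142 + (5² + 3*5 + 3*(-6 - 1*4) + 5*(-6 - 1*4)) = 142 + (25 + 15 + 3*(-6 - 4) + 5*(-6 - 4)) = 142 + (25 + 15 + 3*(-10) + 5*(-10)) = 142 + (25 + 15 - 30 - 50) = 142 - 40 = 102)
(N + (-4 + c(-5))*3)² = (102 + (-4 - 5)*3)² = (102 - 9*3)² = (102 - 27)² = 75² = 5625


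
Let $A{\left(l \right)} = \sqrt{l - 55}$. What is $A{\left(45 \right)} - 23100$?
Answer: $-23100 + i \sqrt{10} \approx -23100.0 + 3.1623 i$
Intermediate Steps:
$A{\left(l \right)} = \sqrt{-55 + l}$
$A{\left(45 \right)} - 23100 = \sqrt{-55 + 45} - 23100 = \sqrt{-10} - 23100 = i \sqrt{10} - 23100 = -23100 + i \sqrt{10}$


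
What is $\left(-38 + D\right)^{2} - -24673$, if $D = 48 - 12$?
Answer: $24677$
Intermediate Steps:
$D = 36$
$\left(-38 + D\right)^{2} - -24673 = \left(-38 + 36\right)^{2} - -24673 = \left(-2\right)^{2} + 24673 = 4 + 24673 = 24677$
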